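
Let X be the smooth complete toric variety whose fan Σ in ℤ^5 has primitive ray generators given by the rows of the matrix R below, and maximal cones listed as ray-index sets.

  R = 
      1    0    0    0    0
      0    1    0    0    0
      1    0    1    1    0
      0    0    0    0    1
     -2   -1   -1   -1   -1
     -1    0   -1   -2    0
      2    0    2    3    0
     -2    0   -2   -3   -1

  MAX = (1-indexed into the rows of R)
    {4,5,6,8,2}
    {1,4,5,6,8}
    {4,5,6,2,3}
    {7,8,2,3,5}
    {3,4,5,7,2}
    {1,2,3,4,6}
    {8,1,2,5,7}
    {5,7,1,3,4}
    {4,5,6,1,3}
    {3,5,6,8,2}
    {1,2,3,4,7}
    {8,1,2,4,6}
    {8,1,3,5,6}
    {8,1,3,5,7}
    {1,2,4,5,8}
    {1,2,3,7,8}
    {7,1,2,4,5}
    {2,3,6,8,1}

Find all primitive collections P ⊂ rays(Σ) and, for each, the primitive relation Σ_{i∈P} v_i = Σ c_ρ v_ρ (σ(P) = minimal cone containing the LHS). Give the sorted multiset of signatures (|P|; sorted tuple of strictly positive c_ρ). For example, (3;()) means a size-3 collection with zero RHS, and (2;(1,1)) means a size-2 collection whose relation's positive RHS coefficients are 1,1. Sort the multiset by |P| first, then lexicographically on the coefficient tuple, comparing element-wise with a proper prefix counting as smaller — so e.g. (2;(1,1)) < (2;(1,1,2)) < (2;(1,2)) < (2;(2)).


5 collections generate NE(X_Σ); each relation:

  {6,7}:  v_{6} + v_{7} = v_{3}  so sig = (2;(1))
  {4,7,8}:  v_{4} + v_{7} + v_{8} = 0  so sig = (3;())
  {3,4,8}:  v_{3} + v_{4} + v_{8} = v_{6}  so sig = (3;(1))
  {1,2,5,6}:  v_{1} + v_{2} + v_{5} + v_{6} = v_{8}  so sig = (4;(1))
  {1,2,3,5}:  v_{1} + v_{2} + v_{3} + v_{5} = v_{7} + v_{8}  so sig = (4;(1,1))

Signatures (|P|; sorted positive RHS coefficients), sorted:
[(2;(1)), (3;()), (3;(1)), (4;(1)), (4;(1,1))]


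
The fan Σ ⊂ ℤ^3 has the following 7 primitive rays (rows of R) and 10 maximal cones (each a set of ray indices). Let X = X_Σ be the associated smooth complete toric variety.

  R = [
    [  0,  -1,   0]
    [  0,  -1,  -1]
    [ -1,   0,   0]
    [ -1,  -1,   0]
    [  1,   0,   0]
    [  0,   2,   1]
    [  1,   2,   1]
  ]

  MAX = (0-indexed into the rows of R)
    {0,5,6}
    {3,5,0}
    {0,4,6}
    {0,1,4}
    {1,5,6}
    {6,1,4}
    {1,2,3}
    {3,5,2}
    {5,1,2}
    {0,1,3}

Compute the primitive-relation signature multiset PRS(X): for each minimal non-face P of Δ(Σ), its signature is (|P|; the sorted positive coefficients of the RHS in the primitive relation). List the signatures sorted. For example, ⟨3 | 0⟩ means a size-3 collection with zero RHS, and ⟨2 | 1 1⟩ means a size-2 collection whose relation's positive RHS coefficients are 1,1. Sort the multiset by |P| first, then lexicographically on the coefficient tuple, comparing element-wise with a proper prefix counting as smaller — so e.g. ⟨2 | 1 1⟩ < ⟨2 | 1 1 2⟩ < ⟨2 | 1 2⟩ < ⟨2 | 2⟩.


The 9 primitive collections of Σ (r=7, n=3):

  • {2,4}:  v_{2} + v_{4} = 0 — sig = ⟨2 | 0⟩
  • {0,2}:  v_{0} + v_{2} = v_{3} — sig = ⟨2 | 1⟩
  • {2,6}:  v_{2} + v_{6} = v_{5} — sig = ⟨2 | 1⟩
  • {3,4}:  v_{3} + v_{4} = v_{0} — sig = ⟨2 | 1⟩
  • {4,5}:  v_{4} + v_{5} = v_{6} — sig = ⟨2 | 1⟩
  • {3,6}:  v_{3} + v_{6} = v_{0} + v_{5} — sig = ⟨2 | 1 1⟩
  • {0,1,5}:  v_{0} + v_{1} + v_{5} = 0 — sig = ⟨3 | 0⟩
  • {0,1,6}:  v_{0} + v_{1} + v_{6} = v_{4} — sig = ⟨3 | 1⟩
  • {1,3,5}:  v_{1} + v_{3} + v_{5} = v_{2} — sig = ⟨3 | 1⟩

Hence PRS(X_Σ) =
    |P|=2: 6 collections, coeffs (), (1), (1), (1), (1), (1,1)
    |P|=3: 3 collections, coeffs (), (1), (1)


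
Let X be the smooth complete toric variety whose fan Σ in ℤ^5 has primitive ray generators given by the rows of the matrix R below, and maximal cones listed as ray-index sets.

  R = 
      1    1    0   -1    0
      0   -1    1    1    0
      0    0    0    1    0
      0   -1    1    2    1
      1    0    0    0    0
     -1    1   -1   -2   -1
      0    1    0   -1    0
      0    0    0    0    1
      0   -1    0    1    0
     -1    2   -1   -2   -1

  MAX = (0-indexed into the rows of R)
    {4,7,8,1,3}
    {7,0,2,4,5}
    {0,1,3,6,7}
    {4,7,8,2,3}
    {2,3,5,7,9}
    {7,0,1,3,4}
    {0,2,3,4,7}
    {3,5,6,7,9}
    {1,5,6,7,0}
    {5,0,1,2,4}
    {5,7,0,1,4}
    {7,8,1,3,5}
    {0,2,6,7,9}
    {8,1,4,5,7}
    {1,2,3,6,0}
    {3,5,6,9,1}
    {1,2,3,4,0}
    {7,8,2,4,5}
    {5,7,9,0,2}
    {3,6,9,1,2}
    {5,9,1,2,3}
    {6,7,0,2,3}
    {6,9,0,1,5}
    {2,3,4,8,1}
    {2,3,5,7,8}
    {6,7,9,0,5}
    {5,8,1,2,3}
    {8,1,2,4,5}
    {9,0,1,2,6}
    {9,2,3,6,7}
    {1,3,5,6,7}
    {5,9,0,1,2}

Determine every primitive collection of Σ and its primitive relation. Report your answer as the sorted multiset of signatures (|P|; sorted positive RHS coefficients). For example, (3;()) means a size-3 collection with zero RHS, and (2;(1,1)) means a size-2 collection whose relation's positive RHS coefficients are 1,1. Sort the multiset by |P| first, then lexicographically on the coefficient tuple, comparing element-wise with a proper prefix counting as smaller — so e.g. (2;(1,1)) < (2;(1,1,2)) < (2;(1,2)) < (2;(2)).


Minimal non-faces — 11 found among 10 rays, 32 max cones:

  P={6,8}:  v_{6} + v_{8} = 0 — sig = (2;())
  P={0,8}:  v_{0} + v_{8} = v_{4} — sig = (2;(1))
  P={4,6}:  v_{4} + v_{6} = v_{0} — sig = (2;(1))
  P={8,9}:  v_{8} + v_{9} = v_{2} + v_{5} — sig = (2;(1,1))
  P={4,9}:  v_{4} + v_{9} = v_{0} + v_{2} + v_{5} — sig = (2;(1,1,1))
  P={3,4,5}:  v_{3} + v_{4} + v_{5} = 0 — sig = (3;())
  P={0,3,5}:  v_{0} + v_{3} + v_{5} = v_{6} — sig = (3;(1))
  P={1,2,7}:  v_{1} + v_{2} + v_{7} = v_{3} — sig = (3;(1))
  P={2,5,6}:  v_{2} + v_{5} + v_{6} = v_{9} — sig = (3;(1))
  P={1,7,9}:  v_{1} + v_{7} + v_{9} = v_{3} + v_{5} + v_{6} — sig = (3;(1,1,1))
  P={0,3,9}:  v_{0} + v_{3} + v_{9} = v_{2} + 2·v_{6} — sig = (3;(1,2))

Hence PRS(X_Σ) =
{ (2;()),  (2;(1)) ×2,  (2;(1,1)),  (2;(1,1,1)),  (3;()),  (3;(1)) ×3,  (3;(1,1,1)),  (3;(1,2)) }


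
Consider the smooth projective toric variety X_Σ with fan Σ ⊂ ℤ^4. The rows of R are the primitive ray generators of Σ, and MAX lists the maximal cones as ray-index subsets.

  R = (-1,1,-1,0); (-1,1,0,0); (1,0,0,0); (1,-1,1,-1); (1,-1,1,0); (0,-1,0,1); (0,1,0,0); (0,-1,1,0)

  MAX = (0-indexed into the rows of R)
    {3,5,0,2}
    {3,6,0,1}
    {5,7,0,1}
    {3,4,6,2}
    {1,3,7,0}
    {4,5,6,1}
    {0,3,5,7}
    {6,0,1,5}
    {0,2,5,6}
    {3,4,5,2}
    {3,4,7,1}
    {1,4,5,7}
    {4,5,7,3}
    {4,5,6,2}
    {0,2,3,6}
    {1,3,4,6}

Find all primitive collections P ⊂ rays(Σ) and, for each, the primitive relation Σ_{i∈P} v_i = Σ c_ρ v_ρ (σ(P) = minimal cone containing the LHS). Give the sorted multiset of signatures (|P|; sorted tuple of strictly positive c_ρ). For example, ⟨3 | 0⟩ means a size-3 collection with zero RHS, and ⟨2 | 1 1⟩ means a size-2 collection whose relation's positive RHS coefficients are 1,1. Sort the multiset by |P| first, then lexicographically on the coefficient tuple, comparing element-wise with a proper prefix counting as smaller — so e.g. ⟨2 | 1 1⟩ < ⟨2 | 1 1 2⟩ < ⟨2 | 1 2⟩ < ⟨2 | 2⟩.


|primitive collections| = 6. Relations:

  • {0,4}:  v_{0} + v_{4} = 0  ⟹  sig = ⟨2 | 0⟩
  • {1,2}:  v_{1} + v_{2} = v_{6}  ⟹  sig = ⟨2 | 1⟩
  • {2,7}:  v_{2} + v_{7} = v_{4}  ⟹  sig = ⟨2 | 1⟩
  • {6,7}:  v_{6} + v_{7} = v_{1} + v_{4}  ⟹  sig = ⟨2 | 1 1⟩
  • {1,3,5}:  v_{1} + v_{3} + v_{5} = v_{7}  ⟹  sig = ⟨3 | 1⟩
  • {3,5,6}:  v_{3} + v_{5} + v_{6} = v_{4}  ⟹  sig = ⟨3 | 1⟩

Signatures (|P|; sorted positive RHS coefficients), sorted:
    |P|=2: 4 collections, coeffs (), (1), (1), (1,1)
    |P|=3: 2 collections, coeffs (1), (1)


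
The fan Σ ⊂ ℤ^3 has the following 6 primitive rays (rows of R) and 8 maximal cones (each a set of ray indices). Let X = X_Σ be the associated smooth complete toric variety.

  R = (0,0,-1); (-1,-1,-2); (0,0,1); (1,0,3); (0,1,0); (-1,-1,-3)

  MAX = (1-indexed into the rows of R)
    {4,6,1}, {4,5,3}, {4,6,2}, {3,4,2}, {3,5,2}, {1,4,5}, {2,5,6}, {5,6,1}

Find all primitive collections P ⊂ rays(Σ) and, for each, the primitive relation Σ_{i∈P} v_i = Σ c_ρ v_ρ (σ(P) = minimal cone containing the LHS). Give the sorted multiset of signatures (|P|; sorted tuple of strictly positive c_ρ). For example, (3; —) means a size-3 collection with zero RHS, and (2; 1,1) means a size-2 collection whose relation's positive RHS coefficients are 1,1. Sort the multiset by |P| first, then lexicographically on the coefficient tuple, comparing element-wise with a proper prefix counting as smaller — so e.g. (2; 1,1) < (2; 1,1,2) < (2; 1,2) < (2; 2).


5 collections generate NE(X_Σ); each relation:

  P={1,3}:  v_{1} + v_{3} = 0  so sig = (2; —)
  P={1,2}:  v_{1} + v_{2} = v_{6}  so sig = (2; 1)
  P={3,6}:  v_{3} + v_{6} = v_{2}  so sig = (2; 1)
  P={4,5,6}:  v_{4} + v_{5} + v_{6} = 0  so sig = (3; —)
  P={2,4,5}:  v_{2} + v_{4} + v_{5} = v_{3}  so sig = (3; 1)

so the primitive-relation signature multiset is
    |P|=2: 3 collections, coeffs (), (1), (1)
    |P|=3: 2 collections, coeffs (), (1)


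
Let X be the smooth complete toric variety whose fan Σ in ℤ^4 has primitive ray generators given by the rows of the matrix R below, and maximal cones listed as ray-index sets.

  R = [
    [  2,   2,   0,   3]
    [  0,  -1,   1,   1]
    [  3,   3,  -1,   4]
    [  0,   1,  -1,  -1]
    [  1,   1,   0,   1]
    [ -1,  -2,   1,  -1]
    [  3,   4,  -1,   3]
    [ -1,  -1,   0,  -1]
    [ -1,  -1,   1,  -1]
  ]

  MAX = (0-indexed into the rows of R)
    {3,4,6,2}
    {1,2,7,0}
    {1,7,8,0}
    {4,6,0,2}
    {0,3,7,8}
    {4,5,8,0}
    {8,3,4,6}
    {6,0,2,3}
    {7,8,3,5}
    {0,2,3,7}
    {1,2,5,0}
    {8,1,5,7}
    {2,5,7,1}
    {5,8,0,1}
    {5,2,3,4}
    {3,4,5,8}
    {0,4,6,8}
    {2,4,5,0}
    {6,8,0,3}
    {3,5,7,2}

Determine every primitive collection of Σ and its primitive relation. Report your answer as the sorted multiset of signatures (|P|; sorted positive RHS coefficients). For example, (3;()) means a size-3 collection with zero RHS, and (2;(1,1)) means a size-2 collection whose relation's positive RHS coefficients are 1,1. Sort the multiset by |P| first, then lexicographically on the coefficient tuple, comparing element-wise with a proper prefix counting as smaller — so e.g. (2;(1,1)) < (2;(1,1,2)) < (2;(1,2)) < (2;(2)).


10 minimal non-faces of Δ(Σ) (on 9 rays):

  • {1,3}:  v_{1} + v_{3} = 0 — sig = (2;())
  • {4,7}:  v_{4} + v_{7} = 0 — sig = (2;())
  • {2,8}:  v_{2} + v_{8} = v_{0} — sig = (2;(1))
  • {1,4}:  v_{1} + v_{4} = v_{0} + v_{5} — sig = (2;(1,1))
  • {1,6}:  v_{1} + v_{6} = v_{0} + v_{4} — sig = (2;(1,1))
  • {6,7}:  v_{6} + v_{7} = v_{0} + v_{3} — sig = (2;(1,1))
  • {5,6}:  v_{5} + v_{6} = 2·v_{4} — sig = (2;(2))
  • {0,3,4}:  v_{0} + v_{3} + v_{4} = v_{6} — sig = (3;(1))
  • {0,3,5}:  v_{0} + v_{3} + v_{5} = v_{4} — sig = (3;(1))
  • {0,5,7}:  v_{0} + v_{5} + v_{7} = v_{1} — sig = (3;(1))

Hence PRS(X_Σ) =
    |P|=2: 7 collections, coeffs (), (), (1), (1,1), (1,1), (1,1), (2)
    |P|=3: 3 collections, coeffs (1), (1), (1)


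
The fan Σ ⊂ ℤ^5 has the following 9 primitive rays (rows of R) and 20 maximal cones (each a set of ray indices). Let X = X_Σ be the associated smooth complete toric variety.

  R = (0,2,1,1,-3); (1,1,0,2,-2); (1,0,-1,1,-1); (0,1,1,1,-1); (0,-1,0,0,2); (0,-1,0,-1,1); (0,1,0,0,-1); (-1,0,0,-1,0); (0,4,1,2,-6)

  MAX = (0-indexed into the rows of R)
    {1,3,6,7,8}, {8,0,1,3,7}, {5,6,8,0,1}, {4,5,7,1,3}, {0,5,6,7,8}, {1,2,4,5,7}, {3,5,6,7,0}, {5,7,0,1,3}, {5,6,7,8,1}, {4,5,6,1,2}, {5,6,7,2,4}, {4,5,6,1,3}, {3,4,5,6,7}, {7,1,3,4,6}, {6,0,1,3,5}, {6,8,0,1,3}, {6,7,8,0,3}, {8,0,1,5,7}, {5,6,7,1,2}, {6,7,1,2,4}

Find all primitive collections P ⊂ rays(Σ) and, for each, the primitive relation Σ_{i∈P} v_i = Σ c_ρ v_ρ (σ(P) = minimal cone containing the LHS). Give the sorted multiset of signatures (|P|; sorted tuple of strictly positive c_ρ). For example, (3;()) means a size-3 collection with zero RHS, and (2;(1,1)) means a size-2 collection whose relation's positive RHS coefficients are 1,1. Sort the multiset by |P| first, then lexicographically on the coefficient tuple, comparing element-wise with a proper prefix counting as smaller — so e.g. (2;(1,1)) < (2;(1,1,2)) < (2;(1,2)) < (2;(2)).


Δ(Σ) — 9 vertices, 9 min non-faces:

  P = {0,4}:  v_{0} + v_{4} = v_{3}  →  sig = (2;(1))
  P = {2,3}:  v_{2} + v_{3} = v_{1}  →  sig = (2;(1))
  P = {4,8}:  v_{4} + v_{8} = v_{1} + v_{3} + v_{6} + v_{7}  →  sig = (2;(1,1,1,1))
  P = {0,2}:  v_{0} + v_{2} = 2·v_{1} + v_{5} + v_{6} + v_{7}  →  sig = (2;(1,1,1,2))
  P = {2,8}:  v_{2} + v_{8} = 3·v_{1} + v_{5} + 2·v_{6} + 2·v_{7}  →  sig = (2;(1,2,2,3))
  P = {3,5,8}:  v_{3} + v_{5} + v_{8} = 2·v_{0}  →  sig = (3;(2))
  P = {0,1,6,7}:  v_{0} + v_{1} + v_{6} + v_{7} = v_{8}  →  sig = (4;(1))
  P = {1,4,5,6,7}:  v_{1} + v_{4} + v_{5} + v_{6} + v_{7} = 0  →  sig = (5;())
  P = {1,3,5,6,7}:  v_{1} + v_{3} + v_{5} + v_{6} + v_{7} = v_{0}  →  sig = (5;(1))

Hence PRS(X_Σ) =
    (2;(1))
    (2;(1))
    (2;(1,1,1,1))
    (2;(1,1,1,2))
    (2;(1,2,2,3))
    (3;(2))
    (4;(1))
    (5;())
    (5;(1))


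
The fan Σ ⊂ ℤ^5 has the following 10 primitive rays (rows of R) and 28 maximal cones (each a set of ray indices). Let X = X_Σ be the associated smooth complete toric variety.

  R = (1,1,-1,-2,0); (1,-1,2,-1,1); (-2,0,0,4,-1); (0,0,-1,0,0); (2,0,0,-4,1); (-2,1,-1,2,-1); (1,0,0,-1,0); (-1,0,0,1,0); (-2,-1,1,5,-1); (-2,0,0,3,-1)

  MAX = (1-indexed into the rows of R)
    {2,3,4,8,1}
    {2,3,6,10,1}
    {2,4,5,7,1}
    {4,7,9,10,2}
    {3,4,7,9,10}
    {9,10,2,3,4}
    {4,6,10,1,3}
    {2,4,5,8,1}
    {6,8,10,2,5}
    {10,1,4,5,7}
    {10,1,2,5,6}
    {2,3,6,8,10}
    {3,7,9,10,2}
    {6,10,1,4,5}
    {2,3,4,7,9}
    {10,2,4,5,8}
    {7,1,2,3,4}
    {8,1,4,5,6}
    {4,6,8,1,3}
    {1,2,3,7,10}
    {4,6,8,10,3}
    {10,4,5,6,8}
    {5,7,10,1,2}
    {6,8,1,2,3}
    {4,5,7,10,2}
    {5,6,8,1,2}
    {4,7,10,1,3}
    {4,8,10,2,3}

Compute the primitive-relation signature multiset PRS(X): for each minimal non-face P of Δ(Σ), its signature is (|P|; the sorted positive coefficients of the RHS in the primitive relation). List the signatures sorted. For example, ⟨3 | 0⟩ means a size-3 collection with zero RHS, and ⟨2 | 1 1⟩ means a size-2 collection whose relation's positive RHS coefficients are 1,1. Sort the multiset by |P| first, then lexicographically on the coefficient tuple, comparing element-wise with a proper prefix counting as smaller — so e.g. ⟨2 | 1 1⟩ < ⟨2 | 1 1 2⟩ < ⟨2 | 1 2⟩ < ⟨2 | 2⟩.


11 minimal non-faces of Δ(Σ) (on 10 rays):

  • {3,5}:  v_{3} + v_{5} = 0  ⇒ sig = ⟨2 | 0⟩
  • {7,8}:  v_{7} + v_{8} = 0  ⇒ sig = ⟨2 | 0⟩
  • {1,9}:  v_{1} + v_{9} = v_{3} + v_{7}  ⇒ sig = ⟨2 | 1 1⟩
  • {6,7}:  v_{6} + v_{7} = v_{1} + v_{10}  ⇒ sig = ⟨2 | 1 1⟩
  • {6,9}:  v_{6} + v_{9} = v_{3} + v_{10}  ⇒ sig = ⟨2 | 1 1⟩
  • {5,9}:  v_{5} + v_{9} = v_{2} + v_{4} + v_{7} + v_{10}  ⇒ sig = ⟨2 | 1 1 1 1⟩
  • {8,9}:  v_{8} + v_{9} = v_{2} + v_{3} + v_{4} + v_{10}  ⇒ sig = ⟨2 | 1 1 1 1⟩
  • {1,8,10}:  v_{1} + v_{8} + v_{10} = v_{6}  ⇒ sig = ⟨3 | 1⟩
  • {2,4,6}:  v_{2} + v_{4} + v_{6} = v_{8}  ⇒ sig = ⟨3 | 1⟩
  • {1,2,4,10}:  v_{1} + v_{2} + v_{4} + v_{10} = 0  ⇒ sig = ⟨4 | 0⟩
  • {2,3,4,7,10}:  v_{2} + v_{3} + v_{4} + v_{7} + v_{10} = v_{9}  ⇒ sig = ⟨5 | 1⟩

Sorted signature multiset PRS(X):
    ⟨2 | 0⟩
    ⟨2 | 0⟩
    ⟨2 | 1 1⟩
    ⟨2 | 1 1⟩
    ⟨2 | 1 1⟩
    ⟨2 | 1 1 1 1⟩
    ⟨2 | 1 1 1 1⟩
    ⟨3 | 1⟩
    ⟨3 | 1⟩
    ⟨4 | 0⟩
    ⟨5 | 1⟩


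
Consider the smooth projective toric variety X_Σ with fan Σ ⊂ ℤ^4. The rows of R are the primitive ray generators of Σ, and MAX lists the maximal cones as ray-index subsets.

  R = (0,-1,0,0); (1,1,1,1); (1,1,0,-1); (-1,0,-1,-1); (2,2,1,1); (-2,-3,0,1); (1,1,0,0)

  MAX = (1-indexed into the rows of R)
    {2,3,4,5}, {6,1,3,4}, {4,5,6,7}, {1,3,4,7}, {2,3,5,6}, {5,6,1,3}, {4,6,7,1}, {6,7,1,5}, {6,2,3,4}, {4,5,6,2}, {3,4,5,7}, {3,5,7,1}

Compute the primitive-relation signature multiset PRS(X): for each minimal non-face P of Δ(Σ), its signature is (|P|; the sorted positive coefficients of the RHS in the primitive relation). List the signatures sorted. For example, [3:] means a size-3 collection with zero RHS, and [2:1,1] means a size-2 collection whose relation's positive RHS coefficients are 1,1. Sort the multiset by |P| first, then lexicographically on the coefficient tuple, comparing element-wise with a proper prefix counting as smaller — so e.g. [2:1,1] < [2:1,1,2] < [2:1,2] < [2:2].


Primitive collections (5):

  {2,7}:  v_{2} + v_{7} = v_{5}  ⟹  sig = [2:1]
  {1,2}:  v_{1} + v_{2} = v_{3} + v_{5} + v_{6}  ⟹  sig = [2:1,1,1]
  {1,4,5}:  v_{1} + v_{4} + v_{5} = v_{7}  ⟹  sig = [3:1]
  {3,6,7}:  v_{3} + v_{6} + v_{7} = v_{1}  ⟹  sig = [3:1]
  {3,4,5,6}:  v_{3} + v_{4} + v_{5} + v_{6} = 0  ⟹  sig = [4:]

Hence PRS(X_Σ) =
    [2:1]
    [2:1,1,1]
    [3:1]
    [3:1]
    [4:]


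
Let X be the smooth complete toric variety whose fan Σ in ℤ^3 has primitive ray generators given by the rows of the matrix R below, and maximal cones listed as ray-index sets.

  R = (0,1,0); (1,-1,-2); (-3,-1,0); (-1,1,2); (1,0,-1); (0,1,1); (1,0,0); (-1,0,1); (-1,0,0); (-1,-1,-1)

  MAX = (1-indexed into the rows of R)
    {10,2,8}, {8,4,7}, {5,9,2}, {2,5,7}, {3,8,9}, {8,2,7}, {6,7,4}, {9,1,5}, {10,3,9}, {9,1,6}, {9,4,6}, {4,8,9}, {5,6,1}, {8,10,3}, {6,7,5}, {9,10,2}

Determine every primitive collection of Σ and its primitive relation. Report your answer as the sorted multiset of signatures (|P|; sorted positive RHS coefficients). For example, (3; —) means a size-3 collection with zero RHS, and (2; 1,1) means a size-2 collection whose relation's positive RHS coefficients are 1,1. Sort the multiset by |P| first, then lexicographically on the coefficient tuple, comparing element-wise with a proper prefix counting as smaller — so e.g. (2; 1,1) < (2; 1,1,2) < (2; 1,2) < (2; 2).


Primitive collections (24):

  P={2,4}:  v_{2} + v_{4} = 0  ⇒ sig = (2; —)
  P={5,8}:  v_{5} + v_{8} = 0  ⇒ sig = (2; —)
  P={7,9}:  v_{7} + v_{9} = 0  ⇒ sig = (2; —)
  P={2,6}:  v_{2} + v_{6} = v_{5}  ⇒ sig = (2; 1)
  P={4,5}:  v_{4} + v_{5} = v_{6}  ⇒ sig = (2; 1)
  P={6,8}:  v_{6} + v_{8} = v_{4}  ⇒ sig = (2; 1)
  P={6,10}:  v_{6} + v_{10} = v_{9}  ⇒ sig = (2; 1)
  P={1,7}:  v_{1} + v_{7} = v_{5} + v_{6}  ⇒ sig = (2; 1,1)
  P={1,8}:  v_{1} + v_{8} = v_{6} + v_{9}  ⇒ sig = (2; 1,1)
  P={3,5}:  v_{3} + v_{5} = v_{9} + v_{10}  ⇒ sig = (2; 1,1)
  P={3,7}:  v_{3} + v_{7} = v_{8} + v_{10}  ⇒ sig = (2; 1,1)
  P={4,10}:  v_{4} + v_{10} = v_{8} + v_{9}  ⇒ sig = (2; 1,1)
  P={5,10}:  v_{5} + v_{10} = v_{2} + v_{9}  ⇒ sig = (2; 1,1)
  P={7,10}:  v_{7} + v_{10} = v_{2} + v_{8}  ⇒ sig = (2; 1,1)
  P={1,2}:  v_{1} + v_{2} = 2·v_{5} + v_{9}  ⇒ sig = (2; 1,2)
  P={1,4}:  v_{1} + v_{4} = 2·v_{6} + v_{9}  ⇒ sig = (2; 1,2)
  P={1,10}:  v_{1} + v_{10} = v_{5} + 2·v_{9}  ⇒ sig = (2; 1,2)
  P={3,6}:  v_{3} + v_{6} = v_{8} + 2·v_{9}  ⇒ sig = (2; 1,2)
  P={2,3}:  v_{2} + v_{3} = 2·v_{10}  ⇒ sig = (2; 2)
  P={3,4}:  v_{3} + v_{4} = 2·v_{8} + 2·v_{9}  ⇒ sig = (2; 2,2)
  P={1,3}:  v_{1} + v_{3} = 3·v_{9}  ⇒ sig = (2; 3)
  P={2,8,9}:  v_{2} + v_{8} + v_{9} = v_{10}  ⇒ sig = (3; 1)
  P={5,6,9}:  v_{5} + v_{6} + v_{9} = v_{1}  ⇒ sig = (3; 1)
  P={8,9,10}:  v_{8} + v_{9} + v_{10} = v_{3}  ⇒ sig = (3; 1)

Sorted signature multiset PRS(X):
[(2; —), (2; —), (2; —), (2; 1), (2; 1), (2; 1), (2; 1), (2; 1,1), (2; 1,1), (2; 1,1), (2; 1,1), (2; 1,1), (2; 1,1), (2; 1,1), (2; 1,2), (2; 1,2), (2; 1,2), (2; 1,2), (2; 2), (2; 2,2), (2; 3), (3; 1), (3; 1), (3; 1)]


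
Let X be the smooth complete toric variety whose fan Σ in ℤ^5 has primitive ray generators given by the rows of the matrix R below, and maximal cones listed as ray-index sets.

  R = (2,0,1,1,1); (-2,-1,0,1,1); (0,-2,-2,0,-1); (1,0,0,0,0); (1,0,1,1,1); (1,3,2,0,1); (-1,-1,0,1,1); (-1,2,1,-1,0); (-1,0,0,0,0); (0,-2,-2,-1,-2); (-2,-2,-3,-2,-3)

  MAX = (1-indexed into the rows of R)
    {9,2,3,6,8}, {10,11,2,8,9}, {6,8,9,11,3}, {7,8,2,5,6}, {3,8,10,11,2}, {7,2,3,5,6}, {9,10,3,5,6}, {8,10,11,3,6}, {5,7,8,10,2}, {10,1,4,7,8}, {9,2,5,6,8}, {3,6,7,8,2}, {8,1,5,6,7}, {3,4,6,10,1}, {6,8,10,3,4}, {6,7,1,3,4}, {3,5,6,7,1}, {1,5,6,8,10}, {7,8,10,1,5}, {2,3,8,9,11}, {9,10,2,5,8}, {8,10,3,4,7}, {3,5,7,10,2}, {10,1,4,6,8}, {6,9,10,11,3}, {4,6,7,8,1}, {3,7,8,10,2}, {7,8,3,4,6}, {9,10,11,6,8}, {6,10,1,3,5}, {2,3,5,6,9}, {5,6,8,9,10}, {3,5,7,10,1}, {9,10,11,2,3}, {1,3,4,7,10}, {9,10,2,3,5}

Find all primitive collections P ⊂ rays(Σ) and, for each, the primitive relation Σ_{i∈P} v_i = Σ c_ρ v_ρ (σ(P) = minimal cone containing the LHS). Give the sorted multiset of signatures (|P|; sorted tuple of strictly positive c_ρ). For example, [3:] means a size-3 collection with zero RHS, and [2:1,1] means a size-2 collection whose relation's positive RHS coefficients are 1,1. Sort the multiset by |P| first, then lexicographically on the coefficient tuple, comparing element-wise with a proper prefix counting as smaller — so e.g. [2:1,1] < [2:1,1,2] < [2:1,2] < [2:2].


The 16 primitive collections of Σ (r=11, n=5):

  P = {4,9}:  v_{4} + v_{9} = 0  so sig = [2:]
  P = {1,9}:  v_{1} + v_{9} = v_{5}  so sig = [2:1]
  P = {1,11}:  v_{1} + v_{11} = v_{10}  so sig = [2:1]
  P = {2,4}:  v_{2} + v_{4} = v_{7}  so sig = [2:1]
  P = {4,5}:  v_{4} + v_{5} = v_{1}  so sig = [2:1]
  P = {7,9}:  v_{7} + v_{9} = v_{2}  so sig = [2:1]
  P = {1,2}:  v_{1} + v_{2} = v_{5} + v_{7}  so sig = [2:1,1]
  P = {5,11}:  v_{5} + v_{11} = v_{9} + v_{10}  so sig = [2:1,1]
  P = {4,11}:  v_{4} + v_{11} = v_{3} + v_{8} + v_{10}  so sig = [2:1,1,1]
  P = {7,11}:  v_{7} + v_{11} = v_{2} + v_{3} + v_{8} + v_{10}  so sig = [2:1,1,1,1]
  P = {3,5,8}:  v_{3} + v_{5} + v_{8} = 0  so sig = [3:]
  P = {6,7,10}:  v_{6} + v_{7} + v_{10} = 0  so sig = [3:]
  P = {1,3,8}:  v_{1} + v_{3} + v_{8} = v_{4}  so sig = [3:1]
  P = {2,6,10}:  v_{2} + v_{6} + v_{10} = v_{9}  so sig = [3:1]
  P = {2,6,11}:  v_{2} + v_{6} + v_{11} = v_{3} + v_{8} + 2·v_{9}  so sig = [3:1,1,2]
  P = {3,8,9,10}:  v_{3} + v_{8} + v_{9} + v_{10} = v_{11}  so sig = [4:1]

Hence PRS(X_Σ) =
{ [2:],  [2:1] ×5,  [2:1,1] ×2,  [2:1,1,1],  [2:1,1,1,1],  [3:] ×2,  [3:1] ×2,  [3:1,1,2],  [4:1] }


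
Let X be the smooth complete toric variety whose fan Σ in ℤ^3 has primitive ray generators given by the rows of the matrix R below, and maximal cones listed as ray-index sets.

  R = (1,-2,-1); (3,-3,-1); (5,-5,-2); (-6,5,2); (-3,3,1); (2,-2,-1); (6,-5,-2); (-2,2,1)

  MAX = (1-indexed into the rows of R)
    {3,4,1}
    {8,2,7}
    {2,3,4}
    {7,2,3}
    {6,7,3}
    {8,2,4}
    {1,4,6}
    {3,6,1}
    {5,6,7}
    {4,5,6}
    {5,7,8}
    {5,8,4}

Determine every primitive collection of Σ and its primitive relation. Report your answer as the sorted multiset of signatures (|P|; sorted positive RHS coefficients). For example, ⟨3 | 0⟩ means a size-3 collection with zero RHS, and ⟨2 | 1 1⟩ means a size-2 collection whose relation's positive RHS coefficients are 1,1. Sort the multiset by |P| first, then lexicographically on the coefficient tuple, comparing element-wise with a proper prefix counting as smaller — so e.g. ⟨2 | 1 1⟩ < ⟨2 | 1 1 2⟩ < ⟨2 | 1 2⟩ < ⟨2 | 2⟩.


Σ has 11 primitive collections:

  P = {2,5}:  v_{2} + v_{5} = 0 ; sig = ⟨2 | 0⟩
  P = {4,7}:  v_{4} + v_{7} = 0 ; sig = ⟨2 | 0⟩
  P = {6,8}:  v_{6} + v_{8} = 0 ; sig = ⟨2 | 0⟩
  P = {2,6}:  v_{2} + v_{6} = v_{3} ; sig = ⟨2 | 1⟩
  P = {3,5}:  v_{3} + v_{5} = v_{6} ; sig = ⟨2 | 1⟩
  P = {3,8}:  v_{3} + v_{8} = v_{2} ; sig = ⟨2 | 1⟩
  P = {1,7}:  v_{1} + v_{7} = v_{3} + v_{6} ; sig = ⟨2 | 1 1⟩
  P = {1,8}:  v_{1} + v_{8} = v_{3} + v_{4} ; sig = ⟨2 | 1 1⟩
  P = {1,2}:  v_{1} + v_{2} = 2·v_{3} + v_{4} ; sig = ⟨2 | 1 2⟩
  P = {1,5}:  v_{1} + v_{5} = v_{4} + 2·v_{6} ; sig = ⟨2 | 1 2⟩
  P = {3,4,6}:  v_{3} + v_{4} + v_{6} = v_{1} ; sig = ⟨3 | 1⟩

Hence PRS(X_Σ) =
{ ⟨2 | 0⟩ ×3,  ⟨2 | 1⟩ ×3,  ⟨2 | 1 1⟩ ×2,  ⟨2 | 1 2⟩ ×2,  ⟨3 | 1⟩ }


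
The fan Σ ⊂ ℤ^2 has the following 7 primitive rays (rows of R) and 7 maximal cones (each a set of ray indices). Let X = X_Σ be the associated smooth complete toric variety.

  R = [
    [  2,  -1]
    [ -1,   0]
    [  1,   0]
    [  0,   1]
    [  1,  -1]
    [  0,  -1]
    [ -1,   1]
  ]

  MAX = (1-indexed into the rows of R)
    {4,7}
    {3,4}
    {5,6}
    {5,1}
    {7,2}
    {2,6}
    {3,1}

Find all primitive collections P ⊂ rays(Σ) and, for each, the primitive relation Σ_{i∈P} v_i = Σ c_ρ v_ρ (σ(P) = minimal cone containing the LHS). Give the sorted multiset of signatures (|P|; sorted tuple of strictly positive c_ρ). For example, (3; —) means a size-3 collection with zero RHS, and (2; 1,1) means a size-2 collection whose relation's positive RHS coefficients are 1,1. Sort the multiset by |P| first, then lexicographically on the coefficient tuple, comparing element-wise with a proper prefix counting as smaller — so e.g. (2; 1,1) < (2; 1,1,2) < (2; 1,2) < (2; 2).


14 minimal non-faces of Δ(Σ) (on 7 rays):

  P={2,3}:  v_{2} + v_{3} = 0 — sig = (2; —)
  P={4,6}:  v_{4} + v_{6} = 0 — sig = (2; —)
  P={5,7}:  v_{5} + v_{7} = 0 — sig = (2; —)
  P={1,2}:  v_{1} + v_{2} = v_{5} — sig = (2; 1)
  P={1,7}:  v_{1} + v_{7} = v_{3} — sig = (2; 1)
  P={2,4}:  v_{2} + v_{4} = v_{7} — sig = (2; 1)
  P={2,5}:  v_{2} + v_{5} = v_{6} — sig = (2; 1)
  P={3,5}:  v_{3} + v_{5} = v_{1} — sig = (2; 1)
  P={3,6}:  v_{3} + v_{6} = v_{5} — sig = (2; 1)
  P={3,7}:  v_{3} + v_{7} = v_{4} — sig = (2; 1)
  P={4,5}:  v_{4} + v_{5} = v_{3} — sig = (2; 1)
  P={6,7}:  v_{6} + v_{7} = v_{2} — sig = (2; 1)
  P={1,4}:  v_{1} + v_{4} = 2·v_{3} — sig = (2; 2)
  P={1,6}:  v_{1} + v_{6} = 2·v_{5} — sig = (2; 2)

Sorted signature multiset PRS(X):
    (2; —)
    (2; —)
    (2; —)
    (2; 1)
    (2; 1)
    (2; 1)
    (2; 1)
    (2; 1)
    (2; 1)
    (2; 1)
    (2; 1)
    (2; 1)
    (2; 2)
    (2; 2)


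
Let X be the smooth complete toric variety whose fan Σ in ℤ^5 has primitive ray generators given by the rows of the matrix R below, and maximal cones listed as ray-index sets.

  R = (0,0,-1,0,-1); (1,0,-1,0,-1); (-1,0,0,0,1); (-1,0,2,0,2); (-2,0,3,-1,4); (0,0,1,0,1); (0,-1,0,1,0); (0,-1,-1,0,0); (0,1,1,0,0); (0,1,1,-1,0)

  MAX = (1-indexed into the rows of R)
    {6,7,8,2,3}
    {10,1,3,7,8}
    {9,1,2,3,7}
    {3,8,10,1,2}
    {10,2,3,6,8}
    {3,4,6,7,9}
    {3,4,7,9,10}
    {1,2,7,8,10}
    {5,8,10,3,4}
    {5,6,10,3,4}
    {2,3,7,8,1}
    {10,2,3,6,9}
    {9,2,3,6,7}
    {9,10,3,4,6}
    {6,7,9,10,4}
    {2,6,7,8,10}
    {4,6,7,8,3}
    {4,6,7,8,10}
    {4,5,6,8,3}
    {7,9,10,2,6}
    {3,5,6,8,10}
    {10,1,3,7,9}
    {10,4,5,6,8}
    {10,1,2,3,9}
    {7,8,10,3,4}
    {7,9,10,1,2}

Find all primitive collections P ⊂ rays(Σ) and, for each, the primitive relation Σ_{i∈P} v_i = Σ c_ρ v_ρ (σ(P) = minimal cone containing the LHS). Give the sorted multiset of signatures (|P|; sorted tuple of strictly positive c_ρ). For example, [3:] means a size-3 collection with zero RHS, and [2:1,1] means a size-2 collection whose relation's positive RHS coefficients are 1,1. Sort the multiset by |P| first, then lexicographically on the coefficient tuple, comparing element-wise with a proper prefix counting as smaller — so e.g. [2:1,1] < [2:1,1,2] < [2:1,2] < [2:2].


Δ(Σ) — 10 vertices, 11 min non-faces:

  • {1,6}:  v_{1} + v_{6} = 0  ⟹  sig = [2:]
  • {8,9}:  v_{8} + v_{9} = 0  ⟹  sig = [2:]
  • {2,4}:  v_{2} + v_{4} = v_{6}  ⟹  sig = [2:1]
  • {1,4}:  v_{1} + v_{4} = v_{3} + v_{7} + v_{10}  ⟹  sig = [2:1,1,1]
  • {1,5}:  v_{1} + v_{5} = v_{3} + v_{4} + v_{8} + v_{10}  ⟹  sig = [2:1,1,1,1]
  • {5,9}:  v_{5} + v_{9} = v_{3} + v_{4} + v_{6} + v_{10}  ⟹  sig = [2:1,1,1,1]
  • {2,5}:  v_{2} + v_{5} = v_{3} + 2·v_{6} + v_{8} + v_{10}  ⟹  sig = [2:1,1,1,2]
  • {5,7}:  v_{5} + v_{7} = 2·v_{4} + v_{8}  ⟹  sig = [2:1,2]
  • {2,3,7,10}:  v_{2} + v_{3} + v_{7} + v_{10} = 0  ⟹  sig = [4:]
  • {3,6,7,10}:  v_{3} + v_{6} + v_{7} + v_{10} = v_{4}  ⟹  sig = [4:1]
  • {3,4,6,8,10}:  v_{3} + v_{4} + v_{6} + v_{8} + v_{10} = v_{5}  ⟹  sig = [5:1]

Hence PRS(X_Σ) =
{ [2:] ×2,  [2:1],  [2:1,1,1],  [2:1,1,1,1] ×2,  [2:1,1,1,2],  [2:1,2],  [4:],  [4:1],  [5:1] }


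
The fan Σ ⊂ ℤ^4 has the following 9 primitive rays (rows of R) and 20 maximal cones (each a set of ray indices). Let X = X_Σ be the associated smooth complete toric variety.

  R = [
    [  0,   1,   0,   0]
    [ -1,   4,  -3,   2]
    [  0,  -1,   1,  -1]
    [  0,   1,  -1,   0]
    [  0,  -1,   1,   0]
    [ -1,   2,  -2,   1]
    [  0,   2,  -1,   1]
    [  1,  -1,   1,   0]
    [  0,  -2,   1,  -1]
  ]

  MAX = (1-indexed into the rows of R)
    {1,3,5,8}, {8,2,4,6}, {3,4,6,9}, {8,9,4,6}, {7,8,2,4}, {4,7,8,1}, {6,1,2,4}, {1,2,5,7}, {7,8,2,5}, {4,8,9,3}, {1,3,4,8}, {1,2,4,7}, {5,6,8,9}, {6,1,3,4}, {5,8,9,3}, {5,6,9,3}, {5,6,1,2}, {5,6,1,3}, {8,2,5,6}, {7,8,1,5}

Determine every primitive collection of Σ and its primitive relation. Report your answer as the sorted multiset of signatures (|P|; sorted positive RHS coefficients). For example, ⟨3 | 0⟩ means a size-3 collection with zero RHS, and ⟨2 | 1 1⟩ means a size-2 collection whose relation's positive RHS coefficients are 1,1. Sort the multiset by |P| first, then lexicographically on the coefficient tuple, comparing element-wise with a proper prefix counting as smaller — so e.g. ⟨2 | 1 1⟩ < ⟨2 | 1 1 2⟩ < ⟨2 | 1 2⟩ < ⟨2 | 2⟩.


|primitive collections| = 10. Relations:

  • {4,5}:  v_{4} + v_{5} = 0 — sig = ⟨2 | 0⟩
  • {7,9}:  v_{7} + v_{9} = 0 — sig = ⟨2 | 0⟩
  • {1,9}:  v_{1} + v_{9} = v_{3} — sig = ⟨2 | 1⟩
  • {2,9}:  v_{2} + v_{9} = v_{6} — sig = ⟨2 | 1⟩
  • {3,7}:  v_{3} + v_{7} = v_{1} — sig = ⟨2 | 1⟩
  • {6,7}:  v_{6} + v_{7} = v_{2} — sig = ⟨2 | 1⟩
  • {2,3}:  v_{2} + v_{3} = v_{1} + v_{6} — sig = ⟨2 | 1 1⟩
  • {3,6,8}:  v_{3} + v_{6} + v_{8} = 0 — sig = ⟨3 | 0⟩
  • {1,6,8}:  v_{1} + v_{6} + v_{8} = v_{7} — sig = ⟨3 | 1⟩
  • {1,2,8}:  v_{1} + v_{2} + v_{8} = 2·v_{7} — sig = ⟨3 | 2⟩

Signatures (|P|; sorted positive RHS coefficients), sorted:
[⟨2 | 0⟩, ⟨2 | 0⟩, ⟨2 | 1⟩, ⟨2 | 1⟩, ⟨2 | 1⟩, ⟨2 | 1⟩, ⟨2 | 1 1⟩, ⟨3 | 0⟩, ⟨3 | 1⟩, ⟨3 | 2⟩]


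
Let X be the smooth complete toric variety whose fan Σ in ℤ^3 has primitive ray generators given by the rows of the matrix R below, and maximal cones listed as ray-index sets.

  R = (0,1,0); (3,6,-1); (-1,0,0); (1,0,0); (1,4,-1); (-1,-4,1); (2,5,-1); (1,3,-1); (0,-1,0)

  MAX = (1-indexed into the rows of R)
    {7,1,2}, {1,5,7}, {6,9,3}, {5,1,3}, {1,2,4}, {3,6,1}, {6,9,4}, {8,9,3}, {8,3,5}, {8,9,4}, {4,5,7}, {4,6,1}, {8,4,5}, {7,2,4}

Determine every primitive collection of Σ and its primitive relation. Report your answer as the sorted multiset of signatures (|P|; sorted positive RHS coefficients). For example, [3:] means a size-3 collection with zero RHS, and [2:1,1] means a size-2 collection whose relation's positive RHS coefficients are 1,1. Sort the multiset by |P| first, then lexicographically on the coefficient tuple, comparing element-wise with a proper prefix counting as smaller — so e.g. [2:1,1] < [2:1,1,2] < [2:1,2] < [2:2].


17 collections generate NE(X_Σ); each relation:

  {1,9}:  v_{1} + v_{9} = 0  ⟹  sig = [2:]
  {3,4}:  v_{3} + v_{4} = 0  ⟹  sig = [2:]
  {5,6}:  v_{5} + v_{6} = 0  ⟹  sig = [2:]
  {1,8}:  v_{1} + v_{8} = v_{5}  ⟹  sig = [2:1]
  {5,9}:  v_{5} + v_{9} = v_{8}  ⟹  sig = [2:1]
  {6,8}:  v_{6} + v_{8} = v_{9}  ⟹  sig = [2:1]
  {2,3}:  v_{2} + v_{3} = v_{1} + v_{7}  ⟹  sig = [2:1,1]
  {2,9}:  v_{2} + v_{9} = v_{4} + v_{7}  ⟹  sig = [2:1,1]
  {3,7}:  v_{3} + v_{7} = v_{1} + v_{5}  ⟹  sig = [2:1,1]
  {6,7}:  v_{6} + v_{7} = v_{1} + v_{4}  ⟹  sig = [2:1,1]
  {7,9}:  v_{7} + v_{9} = v_{4} + v_{5}  ⟹  sig = [2:1,1]
  {2,8}:  v_{2} + v_{8} = v_{4} + v_{5} + v_{7}  ⟹  sig = [2:1,1,1]
  {7,8}:  v_{7} + v_{8} = v_{4} + 2·v_{5}  ⟹  sig = [2:1,2]
  {2,5}:  v_{2} + v_{5} = 2·v_{7}  ⟹  sig = [2:2]
  {2,6}:  v_{2} + v_{6} = 2·v_{1} + 2·v_{4}  ⟹  sig = [2:2,2]
  {1,4,5}:  v_{1} + v_{4} + v_{5} = v_{7}  ⟹  sig = [3:1]
  {1,4,7}:  v_{1} + v_{4} + v_{7} = v_{2}  ⟹  sig = [3:1]

so the primitive-relation signature multiset is
    |P|=2: 15 collections, coeffs (), (), (), (1), (1), (1), (1,1), (1,1), (1,1), (1,1), (1,1), (1,1,1), (1,2), (2), (2,2)
    |P|=3: 2 collections, coeffs (1), (1)


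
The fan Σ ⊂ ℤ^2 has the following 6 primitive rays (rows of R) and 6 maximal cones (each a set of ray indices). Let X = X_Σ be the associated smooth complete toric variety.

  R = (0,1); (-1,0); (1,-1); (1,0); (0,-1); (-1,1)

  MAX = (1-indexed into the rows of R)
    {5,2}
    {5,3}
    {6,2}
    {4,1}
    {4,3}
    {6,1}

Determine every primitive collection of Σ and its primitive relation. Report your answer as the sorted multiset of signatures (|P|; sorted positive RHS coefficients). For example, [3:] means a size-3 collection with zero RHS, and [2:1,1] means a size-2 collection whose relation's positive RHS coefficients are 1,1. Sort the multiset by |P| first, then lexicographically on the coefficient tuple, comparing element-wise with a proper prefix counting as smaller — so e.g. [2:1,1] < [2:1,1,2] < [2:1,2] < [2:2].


Primitive collections (9):

  • {1,5}:  v_{1} + v_{5} = 0 ; sig = [2:]
  • {2,4}:  v_{2} + v_{4} = 0 ; sig = [2:]
  • {3,6}:  v_{3} + v_{6} = 0 ; sig = [2:]
  • {1,2}:  v_{1} + v_{2} = v_{6} ; sig = [2:1]
  • {1,3}:  v_{1} + v_{3} = v_{4} ; sig = [2:1]
  • {2,3}:  v_{2} + v_{3} = v_{5} ; sig = [2:1]
  • {4,5}:  v_{4} + v_{5} = v_{3} ; sig = [2:1]
  • {4,6}:  v_{4} + v_{6} = v_{1} ; sig = [2:1]
  • {5,6}:  v_{5} + v_{6} = v_{2} ; sig = [2:1]

Signatures (|P|; sorted positive RHS coefficients), sorted:
[[2:], [2:], [2:], [2:1], [2:1], [2:1], [2:1], [2:1], [2:1]]


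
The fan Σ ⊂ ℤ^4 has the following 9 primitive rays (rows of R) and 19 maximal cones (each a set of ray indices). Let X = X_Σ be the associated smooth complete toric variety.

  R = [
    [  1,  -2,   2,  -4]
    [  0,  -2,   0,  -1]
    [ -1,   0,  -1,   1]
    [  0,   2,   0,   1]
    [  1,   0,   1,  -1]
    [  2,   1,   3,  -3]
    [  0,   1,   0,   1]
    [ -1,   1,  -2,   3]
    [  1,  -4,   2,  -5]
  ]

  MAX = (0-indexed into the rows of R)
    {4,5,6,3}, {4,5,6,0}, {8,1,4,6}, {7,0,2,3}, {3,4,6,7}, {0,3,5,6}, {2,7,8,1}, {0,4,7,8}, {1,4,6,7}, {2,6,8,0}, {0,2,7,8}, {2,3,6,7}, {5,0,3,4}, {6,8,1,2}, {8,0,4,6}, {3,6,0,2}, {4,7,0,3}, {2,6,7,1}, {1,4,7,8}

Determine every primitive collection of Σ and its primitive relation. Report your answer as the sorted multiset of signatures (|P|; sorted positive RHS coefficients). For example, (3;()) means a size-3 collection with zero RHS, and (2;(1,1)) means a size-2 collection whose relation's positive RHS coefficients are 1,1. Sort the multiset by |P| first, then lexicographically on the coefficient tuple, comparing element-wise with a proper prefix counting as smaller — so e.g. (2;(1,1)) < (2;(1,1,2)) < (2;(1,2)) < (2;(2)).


11 collections generate NE(X_Σ); each relation:

  P={1,3}:  v_{1} + v_{3} = 0  so sig = (2;())
  P={2,4}:  v_{2} + v_{4} = 0  so sig = (2;())
  P={0,1}:  v_{0} + v_{1} = v_{8}  so sig = (2;(1))
  P={3,8}:  v_{3} + v_{8} = v_{0}  so sig = (2;(1))
  P={5,7}:  v_{5} + v_{7} = v_{3} + v_{4}  so sig = (2;(1,1))
  P={1,5}:  v_{1} + v_{5} = v_{0} + v_{4} + v_{6}  so sig = (2;(1,1,1))
  P={2,5}:  v_{2} + v_{5} = v_{0} + v_{3} + v_{6}  so sig = (2;(1,1,1))
  P={5,8}:  v_{5} + v_{8} = 2·v_{0} + v_{4} + v_{6}  so sig = (2;(1,1,2))
  P={0,6,7}:  v_{0} + v_{6} + v_{7} = 0  so sig = (3;())
  P={6,7,8}:  v_{6} + v_{7} + v_{8} = v_{1}  so sig = (3;(1))
  P={0,3,4,6}:  v_{0} + v_{3} + v_{4} + v_{6} = v_{5}  so sig = (4;(1))

Hence PRS(X_Σ) =
    |P|=2: 8 collections, coeffs (), (), (1), (1), (1,1), (1,1,1), (1,1,1), (1,1,2)
    |P|=3: 2 collections, coeffs (), (1)
    |P|=4: 1 collection, coeffs (1)


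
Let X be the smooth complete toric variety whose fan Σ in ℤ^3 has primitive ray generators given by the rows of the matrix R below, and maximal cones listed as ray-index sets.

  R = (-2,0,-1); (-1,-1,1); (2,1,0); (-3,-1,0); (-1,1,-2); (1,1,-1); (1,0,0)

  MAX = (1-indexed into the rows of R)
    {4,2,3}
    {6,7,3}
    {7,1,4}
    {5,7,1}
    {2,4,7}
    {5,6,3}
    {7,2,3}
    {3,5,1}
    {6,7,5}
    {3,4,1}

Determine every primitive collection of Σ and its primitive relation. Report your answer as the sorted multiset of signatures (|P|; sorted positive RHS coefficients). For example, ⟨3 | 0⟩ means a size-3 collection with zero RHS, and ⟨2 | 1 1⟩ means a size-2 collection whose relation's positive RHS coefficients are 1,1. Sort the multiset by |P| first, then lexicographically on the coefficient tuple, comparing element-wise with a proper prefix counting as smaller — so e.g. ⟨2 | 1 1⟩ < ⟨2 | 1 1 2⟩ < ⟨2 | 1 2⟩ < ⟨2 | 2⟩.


9 minimal non-faces of Δ(Σ) (on 7 rays):

  • {2,6}:  v_{2} + v_{6} = 0  so sig = ⟨2 | 0⟩
  • {1,2}:  v_{1} + v_{2} = v_{4}  so sig = ⟨2 | 1⟩
  • {1,6}:  v_{1} + v_{6} = v_{5}  so sig = ⟨2 | 1⟩
  • {2,5}:  v_{2} + v_{5} = v_{1}  so sig = ⟨2 | 1⟩
  • {4,6}:  v_{4} + v_{6} = v_{1}  so sig = ⟨2 | 1⟩
  • {4,5}:  v_{4} + v_{5} = 2·v_{1}  so sig = ⟨2 | 2⟩
  • {3,4,7}:  v_{3} + v_{4} + v_{7} = 0  so sig = ⟨3 | 0⟩
  • {1,3,7}:  v_{1} + v_{3} + v_{7} = v_{6}  so sig = ⟨3 | 1⟩
  • {3,5,7}:  v_{3} + v_{5} + v_{7} = 2·v_{6}  so sig = ⟨3 | 2⟩

Signatures (|P|; sorted positive RHS coefficients), sorted:
{ ⟨2 | 0⟩,  ⟨2 | 1⟩ ×4,  ⟨2 | 2⟩,  ⟨3 | 0⟩,  ⟨3 | 1⟩,  ⟨3 | 2⟩ }


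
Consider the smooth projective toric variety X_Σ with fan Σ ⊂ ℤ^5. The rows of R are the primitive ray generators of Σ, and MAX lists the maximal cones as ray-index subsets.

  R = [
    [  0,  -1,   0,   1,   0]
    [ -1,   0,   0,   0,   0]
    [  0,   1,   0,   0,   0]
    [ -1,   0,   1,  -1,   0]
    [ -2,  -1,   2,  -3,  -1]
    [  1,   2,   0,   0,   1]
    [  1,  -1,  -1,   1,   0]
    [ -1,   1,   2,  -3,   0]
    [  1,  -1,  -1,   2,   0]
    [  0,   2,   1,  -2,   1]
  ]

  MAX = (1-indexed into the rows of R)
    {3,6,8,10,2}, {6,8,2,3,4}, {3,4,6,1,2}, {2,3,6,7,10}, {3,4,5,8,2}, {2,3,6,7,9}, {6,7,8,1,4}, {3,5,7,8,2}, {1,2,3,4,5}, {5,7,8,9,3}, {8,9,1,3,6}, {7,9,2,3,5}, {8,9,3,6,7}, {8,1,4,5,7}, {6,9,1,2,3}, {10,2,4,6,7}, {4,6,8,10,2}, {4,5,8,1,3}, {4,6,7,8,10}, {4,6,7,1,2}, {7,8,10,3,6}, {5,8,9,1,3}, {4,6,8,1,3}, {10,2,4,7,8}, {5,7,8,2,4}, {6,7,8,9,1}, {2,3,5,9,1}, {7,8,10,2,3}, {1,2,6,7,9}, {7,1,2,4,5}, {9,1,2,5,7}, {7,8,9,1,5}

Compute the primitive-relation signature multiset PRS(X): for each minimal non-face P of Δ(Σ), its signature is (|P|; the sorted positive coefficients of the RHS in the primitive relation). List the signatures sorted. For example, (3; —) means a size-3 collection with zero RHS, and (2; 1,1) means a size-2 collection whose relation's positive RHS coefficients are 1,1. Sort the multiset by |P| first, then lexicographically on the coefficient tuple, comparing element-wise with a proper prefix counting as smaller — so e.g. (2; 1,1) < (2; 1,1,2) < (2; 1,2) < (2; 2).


The 11 primitive collections of Σ (r=10, n=5):

  P={4,9}:  v_{4} + v_{9} = v_{1}  →  sig = (2; 1)
  P={5,6}:  v_{5} + v_{6} = v_{8}  →  sig = (2; 1)
  P={9,10}:  v_{9} + v_{10} = v_{4} + v_{6} + v_{7}  →  sig = (2; 1,1,1)
  P={1,10}:  v_{1} + v_{10} = 2·v_{4} + v_{6} + v_{7}  →  sig = (2; 1,1,2)
  P={5,10}:  v_{5} + v_{10} = v_{2} + v_{7} + 2·v_{8}  →  sig = (2; 1,1,2)
  P={3,4,7}:  v_{3} + v_{4} + v_{7} = 0  →  sig = (3; —)
  P={1,3,7}:  v_{1} + v_{3} + v_{7} = v_{9}  →  sig = (3; 1)
  P={2,8,9}:  v_{2} + v_{8} + v_{9} = v_{4}  →  sig = (3; 1)
  P={3,4,10}:  v_{3} + v_{4} + v_{10} = v_{2} + v_{6} + v_{8}  →  sig = (3; 1,1,1)
  P={1,2,8}:  v_{1} + v_{2} + v_{8} = 2·v_{4}  →  sig = (3; 2)
  P={2,6,7,8}:  v_{2} + v_{6} + v_{7} + v_{8} = v_{10}  →  sig = (4; 1)

so the primitive-relation signature multiset is
[(2; 1), (2; 1), (2; 1,1,1), (2; 1,1,2), (2; 1,1,2), (3; —), (3; 1), (3; 1), (3; 1,1,1), (3; 2), (4; 1)]
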